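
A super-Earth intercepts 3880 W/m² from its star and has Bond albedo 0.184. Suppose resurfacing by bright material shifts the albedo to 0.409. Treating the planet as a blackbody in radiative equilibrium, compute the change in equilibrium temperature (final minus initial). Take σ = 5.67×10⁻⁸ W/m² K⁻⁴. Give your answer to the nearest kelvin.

-27 K

With α = 0.184, T₁ = 343.7 K.
After:  T₂ = [3880·0.591/(4σ)]^(1/4) = 317.1 K.
Change: 317.1 − 343.7 = -26.63 K.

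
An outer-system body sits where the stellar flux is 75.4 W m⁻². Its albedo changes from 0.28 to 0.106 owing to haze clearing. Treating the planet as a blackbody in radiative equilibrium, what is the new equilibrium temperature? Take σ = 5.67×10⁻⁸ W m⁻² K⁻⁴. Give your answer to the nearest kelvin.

131 kelvin

With the new albedo, S(1−α₂)/4 = 16.85 W m⁻², so T₂ = 131.3 K.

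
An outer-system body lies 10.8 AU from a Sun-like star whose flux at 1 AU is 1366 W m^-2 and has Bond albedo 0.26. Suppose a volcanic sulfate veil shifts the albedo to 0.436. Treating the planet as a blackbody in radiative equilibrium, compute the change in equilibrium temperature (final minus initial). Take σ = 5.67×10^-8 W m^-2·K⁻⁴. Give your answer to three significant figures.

Irradiance scales as 1/d², so S = 1366 W m^-2 × (1/10.8)² = 11.71 W m^-2.
Before: T₁ = [11.71·0.74/(4σ)]^(1/4) = 78.62 K.
Final:   T₂ = [S(1−0.436)/(4σ)]^(1/4) = 73.46 K.
ΔT = T₂ − T₁ = -5.161 K.

-5.16 K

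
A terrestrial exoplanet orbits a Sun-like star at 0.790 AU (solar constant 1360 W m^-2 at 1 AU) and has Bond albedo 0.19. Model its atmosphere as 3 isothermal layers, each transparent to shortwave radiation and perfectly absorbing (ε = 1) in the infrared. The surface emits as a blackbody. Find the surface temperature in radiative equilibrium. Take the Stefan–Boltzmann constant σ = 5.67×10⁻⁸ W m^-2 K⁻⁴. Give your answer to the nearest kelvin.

Irradiance scales as 1/d², so S = 1360 W m^-2 × (1/0.790)² = 2179 W m^-2.
Top-of-atmosphere balance: σT_e⁴ = S(1−α)/4 = 441.3 W m^-2 → T_e = 297.0 K.
Layer-by-layer balance gives σT_s⁴ = (N+1)σT_e⁴, so T_s = 4^¼·297.0 = 420.0 K.

420 K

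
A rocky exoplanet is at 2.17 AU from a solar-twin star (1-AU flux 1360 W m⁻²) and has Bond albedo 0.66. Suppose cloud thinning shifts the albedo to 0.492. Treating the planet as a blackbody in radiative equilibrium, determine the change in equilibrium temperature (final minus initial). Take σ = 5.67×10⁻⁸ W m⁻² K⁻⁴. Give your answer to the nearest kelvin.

Irradiance scales as 1/d², so S = 1360 W m⁻² × (1/2.17)² = 288.8 W m⁻².
Before: T₁ = [288.8·0.34/(4σ)]^(1/4) = 144.2 K.
Final:   T₂ = [S(1−0.492)/(4σ)]^(1/4) = 159.5 K.
ΔT = T₂ − T₁ = 15.23 K.

15 K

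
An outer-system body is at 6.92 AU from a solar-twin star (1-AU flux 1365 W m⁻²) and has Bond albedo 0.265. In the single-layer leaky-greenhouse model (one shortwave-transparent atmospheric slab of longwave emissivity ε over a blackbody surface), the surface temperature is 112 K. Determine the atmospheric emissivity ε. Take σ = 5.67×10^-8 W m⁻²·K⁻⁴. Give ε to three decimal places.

0.826

By the inverse-square law, S = 1365/6.92² = 28.50 W m⁻².
Effective temperature: T_e = [S(1−α)/(4σ)]^(1/4) = 98.04 K.
Since (2−ε)/2 = (T_e/T_s)⁴ = 0.5871, ε = 0.8259.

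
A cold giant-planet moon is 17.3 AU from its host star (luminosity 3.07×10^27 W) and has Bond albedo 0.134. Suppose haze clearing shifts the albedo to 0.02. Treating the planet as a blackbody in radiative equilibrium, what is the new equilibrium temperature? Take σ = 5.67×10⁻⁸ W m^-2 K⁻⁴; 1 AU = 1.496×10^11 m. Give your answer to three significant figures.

Orbital distance: d = 17.3 AU = 2.588×10^12 m.
S = L/(4πd²) = 36.47 W m^-2.
T₂ = [S(1−α₂)/(4σ)]^(1/4) = [36.47·0.98/(4σ)]^(1/4) = 112.0 K.

112 K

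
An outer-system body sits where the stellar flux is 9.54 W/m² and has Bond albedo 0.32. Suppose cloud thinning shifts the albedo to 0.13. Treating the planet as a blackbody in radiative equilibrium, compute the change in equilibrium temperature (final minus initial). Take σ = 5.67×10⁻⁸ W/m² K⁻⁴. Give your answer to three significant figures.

4.65 K

Before: T₁ = [9.540·0.68/(4σ)]^(1/4) = 73.13 K.
Final:   T₂ = [S(1−0.13)/(4σ)]^(1/4) = 77.78 K.
ΔT = T₂ − T₁ = 4.647 K.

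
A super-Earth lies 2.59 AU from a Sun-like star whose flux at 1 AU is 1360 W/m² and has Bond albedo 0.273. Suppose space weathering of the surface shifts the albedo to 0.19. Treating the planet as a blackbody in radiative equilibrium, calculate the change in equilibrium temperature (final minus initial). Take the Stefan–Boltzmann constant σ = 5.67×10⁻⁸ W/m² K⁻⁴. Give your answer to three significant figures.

Flux at the orbit: S = 1360/(2.59)² = 202.7 W/m².
With α = 0.273, T₁ = 159.7 K.
Final:   T₂ = [S(1−0.19)/(4σ)]^(1/4) = 164.0 K.
ΔT = T₂ − T₁ = 4.374 K.

4.37 K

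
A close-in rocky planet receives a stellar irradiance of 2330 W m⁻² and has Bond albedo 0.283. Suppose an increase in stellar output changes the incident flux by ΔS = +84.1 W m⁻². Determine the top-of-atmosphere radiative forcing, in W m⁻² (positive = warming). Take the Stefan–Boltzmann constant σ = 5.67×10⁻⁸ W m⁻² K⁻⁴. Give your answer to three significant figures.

15.1 W m⁻²

TOA radiative forcing: ΔF = (1−α)ΔS/4 = 0.717·(+84.1)/4 = 15.07 W m⁻².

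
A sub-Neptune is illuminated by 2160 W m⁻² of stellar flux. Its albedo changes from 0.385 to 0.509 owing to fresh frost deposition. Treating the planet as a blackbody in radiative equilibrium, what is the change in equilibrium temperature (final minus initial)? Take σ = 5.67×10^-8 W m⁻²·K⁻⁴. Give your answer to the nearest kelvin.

Initial: T₁ = [S(1−0.385)/(4σ)]^(1/4) = 276.6 K.
With α = 0.509, T₂ = 261.5 K.
ΔT = T₂ − T₁ = -15.14 K.

-15 K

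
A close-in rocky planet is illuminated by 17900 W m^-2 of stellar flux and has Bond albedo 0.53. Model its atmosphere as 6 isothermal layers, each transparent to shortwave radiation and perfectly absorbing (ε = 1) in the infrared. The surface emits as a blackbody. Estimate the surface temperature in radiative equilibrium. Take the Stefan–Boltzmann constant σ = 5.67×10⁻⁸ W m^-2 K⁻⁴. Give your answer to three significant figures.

Top-of-atmosphere balance: σT_e⁴ = S(1−α)/4 = 2103 W m^-2 → T_e = 438.9 K.
Layer-by-layer balance gives σT_s⁴ = (N+1)σT_e⁴, so T_s = 7^¼·438.9 = 713.8 K.

714 kelvin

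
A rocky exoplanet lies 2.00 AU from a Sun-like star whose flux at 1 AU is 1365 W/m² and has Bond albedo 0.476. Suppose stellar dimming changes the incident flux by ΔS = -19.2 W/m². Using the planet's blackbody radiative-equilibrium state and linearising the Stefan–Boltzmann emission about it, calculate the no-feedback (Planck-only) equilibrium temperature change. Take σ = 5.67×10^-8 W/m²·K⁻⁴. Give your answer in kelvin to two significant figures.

-2.4 K

Irradiance scales as 1/d², so S = 1365 W/m² × (1/2.00)² = 341.2 W/m².
Reference equilibrium: T_e = [S(1−α)/(4σ)]^(1/4) = 167.6 K.
ΔF = Δ[S(1−α)]/4 = (1−0.476)·-19.2/4 = -2.515 W/m².
Linearising σT⁴ gives d(σT⁴)/dT = 4σT_e³ = 1.067 W/m² per K.
ΔT₀ = ΔF/λ_P = -2.515/1.067 = -2.36 K.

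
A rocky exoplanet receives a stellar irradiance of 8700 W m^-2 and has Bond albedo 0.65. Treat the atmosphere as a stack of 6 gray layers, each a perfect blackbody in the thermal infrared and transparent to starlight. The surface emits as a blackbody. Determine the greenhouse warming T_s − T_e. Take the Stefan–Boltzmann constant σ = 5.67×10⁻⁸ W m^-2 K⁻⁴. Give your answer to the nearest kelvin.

213 kelvin

OLR = S(1−α)/4 = 761.2 W m^-2; the top layer radiates at T_e = 340.4 K.
Surface: T_s = (7)^¼·T_e = 553.7 K.
So the greenhouse effect raises the surface by 553.7 − 340.4 = 213.3 K.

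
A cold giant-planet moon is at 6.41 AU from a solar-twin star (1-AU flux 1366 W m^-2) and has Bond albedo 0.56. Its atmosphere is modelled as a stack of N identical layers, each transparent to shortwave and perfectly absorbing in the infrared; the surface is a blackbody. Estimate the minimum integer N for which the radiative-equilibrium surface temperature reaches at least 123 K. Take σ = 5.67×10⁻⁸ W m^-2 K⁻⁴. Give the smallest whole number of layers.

Flux at the orbit: S = 1366/(6.41)² = 33.25 W m^-2.
Top-of-atmosphere balance: σT_e⁴ = S(1−α)/4 = 3.657 W m^-2 → T_e = 89.62 K.
Since T_s⁴ = (N+1)T_e⁴, we need N ≥ (T_s/T_e)⁴ − 1 = 2.549.
The minimum whole number is N = 3.

3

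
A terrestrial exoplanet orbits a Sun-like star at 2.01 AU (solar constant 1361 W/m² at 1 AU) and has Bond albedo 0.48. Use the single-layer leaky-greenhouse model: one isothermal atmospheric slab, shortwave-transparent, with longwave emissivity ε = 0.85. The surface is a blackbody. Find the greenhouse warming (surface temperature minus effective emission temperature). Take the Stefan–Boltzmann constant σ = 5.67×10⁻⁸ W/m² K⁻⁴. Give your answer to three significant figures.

24.7 kelvin

Flux at the orbit: S = 1361/(2.01)² = 336.9 W/m².
The planet radiates to space at T_e = [S(1−α)/(4σ)]^(1/4) = 166.7 K.
The surface balance (absorbed SW + ε·downward IR = σT_s⁴) with T_a⁴ = T_s⁴/2 reduces to T_s = T_e·[2/(2−ε)]^¼ = 191.4 K.
T_s − T_e = 191.4 − 166.7 = 24.74 K.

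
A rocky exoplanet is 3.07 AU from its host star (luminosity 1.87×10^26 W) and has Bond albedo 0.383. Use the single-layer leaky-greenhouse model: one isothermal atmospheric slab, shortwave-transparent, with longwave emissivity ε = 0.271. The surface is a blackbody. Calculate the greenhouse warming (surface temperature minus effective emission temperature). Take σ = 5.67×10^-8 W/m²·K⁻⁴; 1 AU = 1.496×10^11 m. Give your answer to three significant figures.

Orbital distance: d = 3.07 AU = 4.593×10^11 m.
Flux at the orbit: S = L/(4πd²) = 1.87×10^26/(4π·(4.59×10^11)²) = 70.55 W/m².
The planet radiates to space at T_e = [S(1−α)/(4σ)]^(1/4) = 117.7 K.
Surface balance with a leaky layer gives σT_s⁴ = σT_e⁴·2/(2−ε), so T_s = T_e·[2/(2−0.271)]^(1/4) = 122.1 K.
Greenhouse warming: T_s − T_e = 4.363 K.

4.36 kelvin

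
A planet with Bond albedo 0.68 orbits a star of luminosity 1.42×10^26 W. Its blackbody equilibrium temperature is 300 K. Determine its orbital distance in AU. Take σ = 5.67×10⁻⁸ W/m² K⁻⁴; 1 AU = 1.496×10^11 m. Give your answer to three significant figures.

0.297 AU

Energy balance gives S = 4σT⁴/(1−α) = 5741 W/m².
Then d = [L/(4πS)]^(1/2) = 4.437×10^10 m, i.e. 0.2966 AU.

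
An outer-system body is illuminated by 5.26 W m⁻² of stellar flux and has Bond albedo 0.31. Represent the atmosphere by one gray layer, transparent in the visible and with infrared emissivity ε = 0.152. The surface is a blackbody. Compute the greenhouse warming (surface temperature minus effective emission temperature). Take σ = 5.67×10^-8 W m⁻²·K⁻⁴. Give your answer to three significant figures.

At the top of the atmosphere, σT_e⁴ = S(1−α)/4 = 0.9073 W m⁻², giving T_e = 63.25 K.
Surface balance with a leaky layer gives σT_s⁴ = σT_e⁴·2/(2−ε), so T_s = T_e·[2/(2−0.152)]^(1/4) = 64.51 K.
The atmosphere warms the surface by 1.262 K.

1.26 K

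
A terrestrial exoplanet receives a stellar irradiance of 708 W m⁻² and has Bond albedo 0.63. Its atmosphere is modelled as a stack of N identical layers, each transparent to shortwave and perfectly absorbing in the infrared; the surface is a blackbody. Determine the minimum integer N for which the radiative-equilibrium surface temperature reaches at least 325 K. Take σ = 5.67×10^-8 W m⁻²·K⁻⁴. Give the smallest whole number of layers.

9

OLR = S(1−α)/4 = 65.49 W m⁻²; the top layer radiates at T_e = 184.4 K.
Since T_s⁴ = (N+1)T_e⁴, we need N ≥ (T_s/T_e)⁴ − 1 = 8.659.
The minimum whole number is N = 9.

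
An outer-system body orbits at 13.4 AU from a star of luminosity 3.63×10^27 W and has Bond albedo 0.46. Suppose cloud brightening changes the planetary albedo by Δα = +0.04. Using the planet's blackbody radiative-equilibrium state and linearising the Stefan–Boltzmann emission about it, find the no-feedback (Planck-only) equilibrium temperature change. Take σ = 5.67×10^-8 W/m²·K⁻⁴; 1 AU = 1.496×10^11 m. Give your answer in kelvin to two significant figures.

-2.1 kelvin

Orbital distance: d = 13.4 AU = 2.005×10^12 m.
S = L/(4πd²) = 71.88 W/m².
Reference equilibrium: T_e = [S(1−α)/(4σ)]^(1/4) = 114.4 K.
The change in absorbed flux is Δ[S(1−α)/4] = −SΔα/4 = -0.7188 W/m².
Linearising σT⁴ gives d(σT⁴)/dT = 4σT_e³ = 0.3394 W/m² per K.
So ΔT₀ = -0.7188/0.3394 = -2.12 K.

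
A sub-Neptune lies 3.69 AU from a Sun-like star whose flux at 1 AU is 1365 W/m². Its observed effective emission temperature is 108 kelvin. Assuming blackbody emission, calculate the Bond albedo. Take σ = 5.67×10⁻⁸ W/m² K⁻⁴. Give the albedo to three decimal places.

0.692

Irradiance scales as 1/d², so S = 1365 W/m² × (1/3.69)² = 100.2 W/m².
Energy balance: S(1−α)/4 = σT⁴, so 1−α = 4σT⁴/S.
σT⁴ = 7.714 W/m², so 4σT⁴ = 30.86 W/m².
Hence α = 1 − 30.86/100.2 = 0.6922.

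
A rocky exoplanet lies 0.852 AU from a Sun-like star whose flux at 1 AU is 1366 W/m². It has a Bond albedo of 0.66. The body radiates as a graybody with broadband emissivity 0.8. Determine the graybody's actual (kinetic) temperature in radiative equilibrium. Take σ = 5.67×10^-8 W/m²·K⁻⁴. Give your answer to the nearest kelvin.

244 K

Flux at the orbit: S = 1366/(0.852)² = 1882 W/m².
The planet absorbs (1−α)S over its disc πR² and re-emits over 4πR², so the mean absorbed flux is (1−0.66)·1882/4 = 160.0 W/m².
Equating to εσT⁴ with ε = 0.8: T = (160.0/0.8σ)^(1/4) = 243.7 K.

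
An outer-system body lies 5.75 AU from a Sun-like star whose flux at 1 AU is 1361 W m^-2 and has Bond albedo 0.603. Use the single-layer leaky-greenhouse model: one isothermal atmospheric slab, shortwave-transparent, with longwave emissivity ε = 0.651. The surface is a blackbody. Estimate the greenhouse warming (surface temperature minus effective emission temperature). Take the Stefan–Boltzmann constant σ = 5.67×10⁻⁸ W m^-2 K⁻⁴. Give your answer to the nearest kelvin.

By the inverse-square law, S = 1361/5.75² = 41.16 W m^-2.
Effective emission temperature (TOA balance): σT_e⁴ = S(1−α)/4 = 4.086 W m^-2 → T_e = 92.13 K.
For a single slab of emissivity ε, T_s⁴ = 2T_e⁴/(2−ε); thus T_s = 92.13·(1.483)^(1/4) = 101.7 K.
T_s − T_e = 101.7 − 92.13 = 9.532 K.

10 K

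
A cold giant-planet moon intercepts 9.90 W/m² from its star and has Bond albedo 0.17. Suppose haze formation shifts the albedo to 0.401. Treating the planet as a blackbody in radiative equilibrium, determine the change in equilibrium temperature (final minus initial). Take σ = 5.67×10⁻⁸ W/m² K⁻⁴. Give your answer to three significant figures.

Before: T₁ = [9.900·0.83/(4σ)]^(1/4) = 77.58 K.
Final:   T₂ = [S(1−0.401)/(4σ)]^(1/4) = 71.51 K.
Change: 71.51 − 77.58 = -6.075 K.

-6.08 kelvin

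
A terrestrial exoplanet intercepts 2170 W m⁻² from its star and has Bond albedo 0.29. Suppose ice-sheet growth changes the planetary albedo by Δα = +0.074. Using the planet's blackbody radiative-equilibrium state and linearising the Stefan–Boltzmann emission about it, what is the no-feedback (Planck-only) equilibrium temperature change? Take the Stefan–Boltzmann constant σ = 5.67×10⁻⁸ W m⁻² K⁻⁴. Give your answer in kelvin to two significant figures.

-7.5 kelvin

The baseline emission temperature is T_e = 287.1 K.
TOA radiative forcing: ΔF = −S·Δα/4 = −2170·(+0.074)/4 = -40.14 W m⁻².
Linearising σT⁴ gives d(σT⁴)/dT = 4σT_e³ = 5.367 W m⁻² per K.
Hence the no-feedback warming is ΔF/(4σT_e³) = -7.48 K.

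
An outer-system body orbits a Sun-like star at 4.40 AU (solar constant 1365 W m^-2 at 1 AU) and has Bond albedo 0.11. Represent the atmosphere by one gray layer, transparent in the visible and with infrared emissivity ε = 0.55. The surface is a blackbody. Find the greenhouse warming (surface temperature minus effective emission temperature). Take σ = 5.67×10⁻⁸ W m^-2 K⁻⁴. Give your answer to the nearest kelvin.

By the inverse-square law, S = 1365/4.40² = 70.51 W m^-2.
Effective emission temperature (TOA balance): σT_e⁴ = S(1−α)/4 = 15.69 W m^-2 → T_e = 129.0 K.
For a single slab of emissivity ε, T_s⁴ = 2T_e⁴/(2−ε); thus T_s = 129.0·(1.379)^(1/4) = 139.8 K.
Greenhouse warming: T_s − T_e = 10.80 K.

11 K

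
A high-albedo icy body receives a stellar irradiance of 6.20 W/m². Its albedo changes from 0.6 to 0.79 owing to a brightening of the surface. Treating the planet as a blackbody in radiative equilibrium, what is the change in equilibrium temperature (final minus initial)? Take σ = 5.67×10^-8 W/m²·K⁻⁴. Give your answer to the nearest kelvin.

-9 K

With α = 0.6, T₁ = 57.50 K.
Final:   T₂ = [S(1−0.79)/(4σ)]^(1/4) = 48.95 K.
ΔT = T₂ − T₁ = -8.556 K.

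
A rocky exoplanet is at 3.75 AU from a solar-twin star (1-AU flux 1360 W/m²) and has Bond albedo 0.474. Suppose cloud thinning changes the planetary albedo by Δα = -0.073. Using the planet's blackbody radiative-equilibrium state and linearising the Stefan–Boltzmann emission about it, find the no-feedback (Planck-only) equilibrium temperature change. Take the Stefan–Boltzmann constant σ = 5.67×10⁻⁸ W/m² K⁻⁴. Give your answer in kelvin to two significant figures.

Flux at the orbit: S = 1360/(3.75)² = 96.71 W/m².
Reference equilibrium: T_e = [S(1−α)/(4σ)]^(1/4) = 122.4 K.
TOA radiative forcing: ΔF = −S·Δα/4 = −96.71·(-0.073)/4 = 1.765 W/m².
The Planck feedback parameter is 4σT_e³ = 0.4157 W/m²/K.
So ΔT₀ = 1.765/0.4157 = 4.25 K.

4.2 kelvin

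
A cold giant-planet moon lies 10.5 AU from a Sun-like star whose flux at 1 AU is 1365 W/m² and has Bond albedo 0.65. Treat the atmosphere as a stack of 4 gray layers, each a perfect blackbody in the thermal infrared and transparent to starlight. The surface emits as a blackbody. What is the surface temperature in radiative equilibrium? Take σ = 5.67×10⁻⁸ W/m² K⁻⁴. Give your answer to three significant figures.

98.9 kelvin

Flux at the orbit: S = 1365/(10.5)² = 12.38 W/m².
The effective emission temperature is T_e = [S(1−α)/(4σ)]^¼ = 66.11 K.
For an N-layer opaque stack, T_s⁴ = (N+1)T_e⁴, hence T_s = (5)^(1/4)×66.11 K = 98.86 K.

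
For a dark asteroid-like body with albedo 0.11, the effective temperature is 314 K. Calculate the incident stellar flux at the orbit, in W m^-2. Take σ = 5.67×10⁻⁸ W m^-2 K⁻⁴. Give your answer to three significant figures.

2480 W m^-2

From S(1−α)/4 = σT⁴: S = 4σT⁴/(1−α).
The emitted flux is σT⁴ = 551.2 W m^-2.
S = 4·551.2/0.89 = 2477 W m^-2.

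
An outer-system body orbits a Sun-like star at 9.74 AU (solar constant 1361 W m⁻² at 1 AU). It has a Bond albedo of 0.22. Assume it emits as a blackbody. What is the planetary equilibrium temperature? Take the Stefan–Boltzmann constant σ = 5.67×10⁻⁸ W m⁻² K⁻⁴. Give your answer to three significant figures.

83.8 kelvin

Flux at the orbit: S = 1361/(9.74)² = 14.35 W m⁻².
Averaging over the sphere, the absorbed flux is S(1−α)/4 = 2.798 W m⁻².
In equilibrium σT⁴ equals this, so T = 83.81 K.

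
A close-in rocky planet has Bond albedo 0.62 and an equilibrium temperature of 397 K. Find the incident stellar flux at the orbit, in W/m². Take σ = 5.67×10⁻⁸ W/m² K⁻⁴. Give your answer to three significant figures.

14800 W/m²

From S(1−α)/4 = σT⁴: S = 4σT⁴/(1−α).
σT⁴ = 5.67×10⁻⁸·(397)⁴ = 1408 W/m².
So S = 4×1408/(1−0.62) = 14830 W/m².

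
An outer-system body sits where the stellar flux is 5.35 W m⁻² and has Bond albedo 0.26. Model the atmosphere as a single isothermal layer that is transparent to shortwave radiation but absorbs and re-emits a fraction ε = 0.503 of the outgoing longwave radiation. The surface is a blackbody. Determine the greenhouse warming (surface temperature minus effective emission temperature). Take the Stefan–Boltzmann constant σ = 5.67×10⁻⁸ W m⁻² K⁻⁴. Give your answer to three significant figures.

The planet radiates to space at T_e = [S(1−α)/(4σ)]^(1/4) = 64.64 K.
The surface balance (absorbed SW + ε·downward IR = σT_s⁴) with T_a⁴ = T_s⁴/2 reduces to T_s = T_e·[2/(2−ε)]^¼ = 69.49 K.
Greenhouse warming: T_s − T_e = 4.855 K.

4.85 kelvin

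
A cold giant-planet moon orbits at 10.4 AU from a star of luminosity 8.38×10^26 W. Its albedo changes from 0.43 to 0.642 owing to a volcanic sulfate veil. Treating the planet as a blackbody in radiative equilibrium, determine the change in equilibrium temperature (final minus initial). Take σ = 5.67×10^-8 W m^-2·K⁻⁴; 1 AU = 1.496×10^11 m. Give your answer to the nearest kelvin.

Orbital distance: d = 10.4 AU = 1.556×10^12 m.
S = L/(4πd²) = 27.55 W m^-2.
Before: T₁ = [27.55·0.57/(4σ)]^(1/4) = 91.22 K.
After:  T₂ = [27.55·0.358/(4σ)]^(1/4) = 81.21 K.
Change: 81.21 − 91.22 = -10.01 K.

-10 kelvin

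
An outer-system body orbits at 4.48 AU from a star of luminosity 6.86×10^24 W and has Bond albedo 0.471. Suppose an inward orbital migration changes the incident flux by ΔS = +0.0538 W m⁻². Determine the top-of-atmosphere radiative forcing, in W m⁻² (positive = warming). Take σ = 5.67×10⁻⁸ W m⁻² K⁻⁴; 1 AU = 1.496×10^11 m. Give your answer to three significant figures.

0.00712 W m⁻²

Orbital distance: d = 4.48 AU = 6.702×10^11 m.
Flux at the orbit: S = L/(4πd²) = 6.86×10^24/(4π·(6.70×10^11)²) = 1.215 W m⁻².
TOA radiative forcing: ΔF = (1−α)ΔS/4 = 0.529·(+0.0538)/4 = 0.007115 W m⁻².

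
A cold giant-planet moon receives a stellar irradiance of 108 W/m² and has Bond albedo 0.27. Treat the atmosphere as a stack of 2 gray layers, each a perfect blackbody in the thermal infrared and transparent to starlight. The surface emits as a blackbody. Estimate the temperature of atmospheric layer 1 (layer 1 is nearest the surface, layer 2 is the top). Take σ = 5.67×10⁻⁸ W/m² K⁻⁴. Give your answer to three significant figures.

The effective emission temperature is T_e = [S(1−α)/(4σ)]^¼ = 136.5 K.
The net upward flux σT_e⁴ is constant between every pair of levels, so T_k⁴ = (N+1−k)T_e⁴.
T_1 = (2)^(1/4)·136.5 = 162.4 K.

162 K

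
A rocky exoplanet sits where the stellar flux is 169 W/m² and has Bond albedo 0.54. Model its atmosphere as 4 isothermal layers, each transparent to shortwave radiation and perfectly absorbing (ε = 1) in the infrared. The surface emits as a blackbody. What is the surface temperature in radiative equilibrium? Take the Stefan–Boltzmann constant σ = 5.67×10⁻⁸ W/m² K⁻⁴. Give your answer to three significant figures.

Top-of-atmosphere balance: σT_e⁴ = S(1−α)/4 = 19.43 W/m² → T_e = 136.1 K.
Layer-by-layer balance gives σT_s⁴ = (N+1)σT_e⁴, so T_s = 5^¼·136.1 = 203.5 K.

203 K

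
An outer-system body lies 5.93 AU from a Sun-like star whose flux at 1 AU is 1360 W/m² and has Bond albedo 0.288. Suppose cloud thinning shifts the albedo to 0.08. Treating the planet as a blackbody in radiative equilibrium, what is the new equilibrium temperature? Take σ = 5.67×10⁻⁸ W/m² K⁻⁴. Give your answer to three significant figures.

112 K

By the inverse-square law, S = 1360/5.93² = 38.67 W/m².
New equilibrium: T₂ = [(1−0.08)·38.67/(4σ)]^(1/4) = 111.9 K.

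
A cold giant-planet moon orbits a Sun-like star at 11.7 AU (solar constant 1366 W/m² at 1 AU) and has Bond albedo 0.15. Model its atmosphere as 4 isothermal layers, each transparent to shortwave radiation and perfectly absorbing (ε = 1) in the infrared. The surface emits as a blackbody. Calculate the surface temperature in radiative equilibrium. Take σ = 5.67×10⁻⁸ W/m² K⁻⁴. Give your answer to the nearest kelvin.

117 K

By the inverse-square law, S = 1366/11.7² = 9.979 W/m².
OLR = S(1−α)/4 = 2.120 W/m²; the top layer radiates at T_e = 78.20 K.
With N = 4 opaque layers, T_s = (N+1)^(1/4)·T_e = 5^(1/4)·78.20 = 116.9 K.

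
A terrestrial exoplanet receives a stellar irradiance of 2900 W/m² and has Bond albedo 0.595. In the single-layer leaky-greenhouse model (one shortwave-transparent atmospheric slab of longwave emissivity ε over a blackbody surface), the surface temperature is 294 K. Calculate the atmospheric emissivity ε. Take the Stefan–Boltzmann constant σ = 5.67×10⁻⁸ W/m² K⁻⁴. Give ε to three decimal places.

TOA balance gives T_e = 268.3 K.
Since (2−ε)/2 = (T_e/T_s)⁴ = 0.6931, ε = 0.6137.

0.614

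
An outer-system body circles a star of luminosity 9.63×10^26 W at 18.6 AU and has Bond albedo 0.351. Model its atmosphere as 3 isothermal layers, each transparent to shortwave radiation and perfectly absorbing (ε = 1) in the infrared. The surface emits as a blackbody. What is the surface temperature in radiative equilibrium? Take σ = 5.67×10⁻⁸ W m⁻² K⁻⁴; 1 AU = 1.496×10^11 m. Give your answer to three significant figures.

d = 18.6 × 1.496×10^11 m = 2.783×10^12 m.
Spreading L over a sphere of radius d: S = 9.63×10^26/(4π·2.78×10^12²) = 9.898 W m⁻².
Top-of-atmosphere balance: σT_e⁴ = S(1−α)/4 = 1.606 W m⁻² → T_e = 72.95 K.
With N = 3 opaque layers, T_s = (N+1)^(1/4)·T_e = 4^(1/4)·72.95 = 103.2 K.

103 kelvin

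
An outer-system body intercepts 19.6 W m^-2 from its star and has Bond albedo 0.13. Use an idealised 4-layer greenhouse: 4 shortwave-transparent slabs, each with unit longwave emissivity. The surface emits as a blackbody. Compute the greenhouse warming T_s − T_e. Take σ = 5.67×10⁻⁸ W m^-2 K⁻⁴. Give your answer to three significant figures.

46.1 K

OLR = S(1−α)/4 = 4.263 W m^-2; the top layer radiates at T_e = 93.12 K.
T_s = (N+1)^(1/4)·T_e = 139.2 K.
Warming: T_s − T_e = 46.13 K.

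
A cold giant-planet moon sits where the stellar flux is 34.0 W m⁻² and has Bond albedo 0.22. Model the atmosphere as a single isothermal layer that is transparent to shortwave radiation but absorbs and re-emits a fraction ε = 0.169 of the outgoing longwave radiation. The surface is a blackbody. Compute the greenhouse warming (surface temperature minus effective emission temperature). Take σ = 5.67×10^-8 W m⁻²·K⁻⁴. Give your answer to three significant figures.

2.32 kelvin

The planet radiates to space at T_e = [S(1−α)/(4σ)]^(1/4) = 104.0 K.
Surface balance with a leaky layer gives σT_s⁴ = σT_e⁴·2/(2−ε), so T_s = T_e·[2/(2−0.169)]^(1/4) = 106.3 K.
T_s − T_e = 106.3 − 104.0 = 2.321 K.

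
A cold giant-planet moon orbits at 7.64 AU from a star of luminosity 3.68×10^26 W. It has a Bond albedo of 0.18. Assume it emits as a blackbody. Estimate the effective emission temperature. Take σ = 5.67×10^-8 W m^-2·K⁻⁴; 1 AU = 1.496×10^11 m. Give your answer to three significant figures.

Orbital distance: d = 7.64 AU = 1.143×10^12 m.
S = L/(4πd²) = 22.42 W m^-2.
Averaging over the sphere, the absorbed flux is S(1−α)/4 = 4.596 W m^-2.
Balancing against σT⁴: T = (4.596/5.67×10⁻⁸)^(1/4) = 94.88 K.

94.9 K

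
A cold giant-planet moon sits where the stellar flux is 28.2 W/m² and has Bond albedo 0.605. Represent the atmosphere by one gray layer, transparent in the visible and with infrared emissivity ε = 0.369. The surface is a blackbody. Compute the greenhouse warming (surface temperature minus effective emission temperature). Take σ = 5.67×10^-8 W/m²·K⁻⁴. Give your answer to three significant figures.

4.38 K

Effective emission temperature (TOA balance): σT_e⁴ = S(1−α)/4 = 2.785 W/m² → T_e = 83.71 K.
For a single slab of emissivity ε, T_s⁴ = 2T_e⁴/(2−ε); thus T_s = 83.71·(1.226)^(1/4) = 88.09 K.
T_s − T_e = 88.09 − 83.71 = 4.379 K.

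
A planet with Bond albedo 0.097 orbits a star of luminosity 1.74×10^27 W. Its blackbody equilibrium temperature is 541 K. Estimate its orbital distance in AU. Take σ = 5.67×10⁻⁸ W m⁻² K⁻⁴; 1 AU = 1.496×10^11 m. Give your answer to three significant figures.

Energy balance gives S = 4σT⁴/(1−α) = 21520 W m⁻².
S = L/(4πd²) → d = √(L/4πS) = √(1.74×10^27/(4π·21520)) = 8.022×10^10 m = 0.5362 AU.

0.536 AU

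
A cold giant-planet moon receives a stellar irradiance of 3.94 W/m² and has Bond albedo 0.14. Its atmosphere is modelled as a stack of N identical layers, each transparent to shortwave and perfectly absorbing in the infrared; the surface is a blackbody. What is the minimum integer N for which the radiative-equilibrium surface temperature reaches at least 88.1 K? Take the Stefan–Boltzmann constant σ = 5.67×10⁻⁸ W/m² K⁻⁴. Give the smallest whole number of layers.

The effective emission temperature is T_e = [S(1−α)/(4σ)]^¼ = 62.17 K.
T_s = (N+1)^(1/4)·T_e ≥ 88.1 K requires N+1 ≥ (T_s/T_e)⁴ = (88.1/62.17)⁴ = 4.032.
Rounding up, N = 4.

4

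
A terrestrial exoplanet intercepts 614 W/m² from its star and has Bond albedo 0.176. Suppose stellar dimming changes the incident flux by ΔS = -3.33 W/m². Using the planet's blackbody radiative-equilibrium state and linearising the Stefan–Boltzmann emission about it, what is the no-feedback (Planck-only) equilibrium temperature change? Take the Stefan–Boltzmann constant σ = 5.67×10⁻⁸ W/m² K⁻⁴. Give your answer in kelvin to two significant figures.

-0.29 K

Unperturbed T_e = [614.0·(1−0.176)/(4σ)]^¼ = 217.3 K.
Only a fraction (1−α) is absorbed and it's spread over 4πR², so ΔF = (1−α)ΔS/4 = -0.6860 W/m².
The Planck feedback parameter is 4σT_e³ = 2.328 W/m²/K.
ΔT₀ = ΔF/λ_P = -0.6860/2.328 = -0.295 K.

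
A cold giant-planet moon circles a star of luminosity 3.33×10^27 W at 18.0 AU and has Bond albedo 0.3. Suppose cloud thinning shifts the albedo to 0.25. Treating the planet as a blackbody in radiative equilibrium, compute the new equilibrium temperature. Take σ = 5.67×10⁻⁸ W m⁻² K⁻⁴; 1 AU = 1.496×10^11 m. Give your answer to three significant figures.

105 kelvin

d = 18.0 × 1.496×10^11 m = 2.693×10^12 m.
S = L/(4πd²) = 36.54 W m⁻².
With the new albedo, S(1−α₂)/4 = 6.852 W m⁻², so T₂ = 104.8 K.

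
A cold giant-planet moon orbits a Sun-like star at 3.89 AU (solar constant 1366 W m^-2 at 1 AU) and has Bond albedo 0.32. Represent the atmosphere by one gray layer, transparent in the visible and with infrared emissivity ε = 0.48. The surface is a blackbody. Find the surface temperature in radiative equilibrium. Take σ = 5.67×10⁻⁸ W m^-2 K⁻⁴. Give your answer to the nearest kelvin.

By the inverse-square law, S = 1366/3.89² = 90.27 W m^-2.
Effective emission temperature (TOA balance): σT_e⁴ = S(1−α)/4 = 15.35 W m^-2 → T_e = 128.3 K.
The surface balance (absorbed SW + ε·downward IR = σT_s⁴) with T_a⁴ = T_s⁴/2 reduces to T_s = T_e·[2/(2−ε)]^¼ = 137.4 K.

137 K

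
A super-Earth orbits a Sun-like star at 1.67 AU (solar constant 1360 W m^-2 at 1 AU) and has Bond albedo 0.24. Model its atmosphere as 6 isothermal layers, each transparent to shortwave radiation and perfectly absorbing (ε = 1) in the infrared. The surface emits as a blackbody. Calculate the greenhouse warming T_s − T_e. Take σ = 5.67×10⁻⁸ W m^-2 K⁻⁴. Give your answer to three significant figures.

126 K

Irradiance scales as 1/d², so S = 1360 W m^-2 × (1/1.67)² = 487.6 W m^-2.
OLR = S(1−α)/4 = 92.65 W m^-2; the top layer radiates at T_e = 201.1 K.
T_s = (N+1)^(1/4)·T_e = 327.0 K.
So the greenhouse effect raises the surface by 327.0 − 201.1 = 126.0 K.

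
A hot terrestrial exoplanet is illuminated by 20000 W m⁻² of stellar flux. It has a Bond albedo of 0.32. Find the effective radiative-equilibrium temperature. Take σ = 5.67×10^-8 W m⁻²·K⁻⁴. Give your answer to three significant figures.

495 kelvin

Absorbed flux (global mean): S(1−α)/4 = 20000·0.68/4 = 3400 W m⁻².
Balancing against σT⁴: T = (3400/5.67×10⁻⁸)^(1/4) = 494.9 K.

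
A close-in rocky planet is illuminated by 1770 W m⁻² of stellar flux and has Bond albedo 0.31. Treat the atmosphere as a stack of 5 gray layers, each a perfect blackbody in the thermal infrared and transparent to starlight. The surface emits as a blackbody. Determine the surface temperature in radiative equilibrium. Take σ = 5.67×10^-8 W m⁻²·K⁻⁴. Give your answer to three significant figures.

Top-of-atmosphere balance: σT_e⁴ = S(1−α)/4 = 305.3 W m⁻² → T_e = 270.9 K.
With N = 5 opaque layers, T_s = (N+1)^(1/4)·T_e = 6^(1/4)·270.9 = 424.0 K.

424 K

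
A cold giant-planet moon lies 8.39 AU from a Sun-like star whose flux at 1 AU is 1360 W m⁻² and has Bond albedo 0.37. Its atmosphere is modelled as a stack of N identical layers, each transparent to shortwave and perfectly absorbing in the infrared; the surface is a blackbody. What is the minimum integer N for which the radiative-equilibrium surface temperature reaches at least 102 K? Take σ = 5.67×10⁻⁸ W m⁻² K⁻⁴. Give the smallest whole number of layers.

Flux at the orbit: S = 1360/(8.39)² = 19.32 W m⁻².
The effective emission temperature is T_e = [S(1−α)/(4σ)]^¼ = 85.59 K.
Since T_s⁴ = (N+1)T_e⁴, we need N ≥ (T_s/T_e)⁴ − 1 = 1.017.
The minimum whole number is N = 2.

2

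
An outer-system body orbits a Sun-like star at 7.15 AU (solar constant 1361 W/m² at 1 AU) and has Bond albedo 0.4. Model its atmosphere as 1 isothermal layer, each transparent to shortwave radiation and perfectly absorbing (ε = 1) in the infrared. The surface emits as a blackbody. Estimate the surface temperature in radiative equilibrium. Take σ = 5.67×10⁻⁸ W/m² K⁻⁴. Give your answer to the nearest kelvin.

109 kelvin

By the inverse-square law, S = 1361/7.15² = 26.62 W/m².
OLR = S(1−α)/4 = 3.993 W/m²; the top layer radiates at T_e = 91.61 K.
Layer-by-layer balance gives σT_s⁴ = (N+1)σT_e⁴, so T_s = 2^¼·91.61 = 108.9 K.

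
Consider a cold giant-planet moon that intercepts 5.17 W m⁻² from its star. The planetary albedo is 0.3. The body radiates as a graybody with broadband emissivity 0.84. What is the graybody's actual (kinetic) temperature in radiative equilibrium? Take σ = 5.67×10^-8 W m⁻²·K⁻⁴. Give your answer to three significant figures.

The planet absorbs (1−α)S over its disc πR² and re-emits over 4πR², so the mean absorbed flux is (1−0.3)·5.170/4 = 0.9047 W m⁻².
Radiative balance εσT⁴ = 0.9047 gives T = [0.9047/(0.84·σ)]^(1/4) = 66.02 K.

66.0 K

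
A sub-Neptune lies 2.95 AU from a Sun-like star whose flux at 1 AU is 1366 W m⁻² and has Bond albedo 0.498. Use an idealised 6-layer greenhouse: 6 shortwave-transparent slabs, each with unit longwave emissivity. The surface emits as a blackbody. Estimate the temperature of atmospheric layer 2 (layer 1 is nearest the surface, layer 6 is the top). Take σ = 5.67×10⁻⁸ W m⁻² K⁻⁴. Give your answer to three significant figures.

204 K

Flux at the orbit: S = 1366/(2.95)² = 157.0 W m⁻².
The effective emission temperature is T_e = [S(1−α)/(4σ)]^¼ = 136.5 K.
Each opaque layer satisfies 2T_j⁴ = T_{j−1}⁴ + T_{j+1}⁴, giving T_k⁴ = (N+1−k)T_e⁴.
T_2 = (5)^(1/4)·136.5 = 204.2 K.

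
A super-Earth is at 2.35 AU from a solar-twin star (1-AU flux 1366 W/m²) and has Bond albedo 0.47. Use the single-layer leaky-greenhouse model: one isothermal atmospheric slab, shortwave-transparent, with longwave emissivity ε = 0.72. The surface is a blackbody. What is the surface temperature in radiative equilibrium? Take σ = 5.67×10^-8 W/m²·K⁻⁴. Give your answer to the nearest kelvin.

Irradiance scales as 1/d², so S = 1366 W/m² × (1/2.35)² = 247.4 W/m².
Effective emission temperature (TOA balance): σT_e⁴ = S(1−α)/4 = 32.77 W/m² → T_e = 155.1 K.
The surface balance (absorbed SW + ε·downward IR = σT_s⁴) with T_a⁴ = T_s⁴/2 reduces to T_s = T_e·[2/(2−ε)]^¼ = 173.4 K.

173 kelvin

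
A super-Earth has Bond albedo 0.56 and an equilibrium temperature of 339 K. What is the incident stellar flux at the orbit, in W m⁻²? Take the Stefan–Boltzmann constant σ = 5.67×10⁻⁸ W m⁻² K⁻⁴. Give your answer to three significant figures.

6810 W m⁻²

From S(1−α)/4 = σT⁴: S = 4σT⁴/(1−α).
σT⁴ = 5.67×10⁻⁸·(339)⁴ = 748.8 W m⁻².
S = 4·748.8/0.44 = 6808 W m⁻².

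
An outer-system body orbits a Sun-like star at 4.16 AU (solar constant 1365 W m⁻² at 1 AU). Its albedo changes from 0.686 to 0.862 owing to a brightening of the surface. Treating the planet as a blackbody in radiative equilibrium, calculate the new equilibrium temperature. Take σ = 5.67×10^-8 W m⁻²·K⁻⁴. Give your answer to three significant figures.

83.2 K

Flux at the orbit: S = 1365/(4.16)² = 78.88 W m⁻².
New equilibrium: T₂ = [(1−0.862)·78.88/(4σ)]^(1/4) = 83.23 K.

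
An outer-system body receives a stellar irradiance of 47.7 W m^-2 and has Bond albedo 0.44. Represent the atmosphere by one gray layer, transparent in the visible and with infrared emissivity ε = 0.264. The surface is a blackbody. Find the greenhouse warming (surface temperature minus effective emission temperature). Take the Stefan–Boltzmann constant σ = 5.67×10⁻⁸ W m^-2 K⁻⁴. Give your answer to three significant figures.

3.75 K

Effective emission temperature (TOA balance): σT_e⁴ = S(1−α)/4 = 6.678 W m^-2 → T_e = 104.2 K.
For a single slab of emissivity ε, T_s⁴ = 2T_e⁴/(2−ε); thus T_s = 104.2·(1.152)^(1/4) = 107.9 K.
Greenhouse warming: T_s − T_e = 3.753 K.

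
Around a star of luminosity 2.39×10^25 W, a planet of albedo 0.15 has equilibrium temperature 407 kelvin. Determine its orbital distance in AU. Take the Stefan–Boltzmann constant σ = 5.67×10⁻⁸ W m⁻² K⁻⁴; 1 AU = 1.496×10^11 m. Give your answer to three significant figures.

The flux needed for this T is 4σT⁴/(1−0.15) = 7322 W m⁻².
From L = 4πd²S, d = √(2.39×10^25/(4π·7322)) = 1.612×10^10 m = 0.1077 AU.

0.108 AU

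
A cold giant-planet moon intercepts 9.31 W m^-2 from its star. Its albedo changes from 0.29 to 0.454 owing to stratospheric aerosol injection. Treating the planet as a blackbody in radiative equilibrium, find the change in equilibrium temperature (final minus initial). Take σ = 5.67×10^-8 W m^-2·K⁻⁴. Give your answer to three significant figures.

-4.67 K

Initial: T₁ = [S(1−0.29)/(4σ)]^(1/4) = 73.48 K.
After:  T₂ = [9.310·0.546/(4σ)]^(1/4) = 68.81 K.
Change: 68.81 − 73.48 = -4.670 K.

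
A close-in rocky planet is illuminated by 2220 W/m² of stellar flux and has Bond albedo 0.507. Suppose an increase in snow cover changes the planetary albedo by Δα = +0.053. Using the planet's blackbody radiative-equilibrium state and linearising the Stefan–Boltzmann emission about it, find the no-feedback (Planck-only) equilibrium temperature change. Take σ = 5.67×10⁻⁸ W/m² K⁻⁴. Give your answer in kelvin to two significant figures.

-7.1 kelvin

The baseline emission temperature is T_e = 263.6 K.
The change in absorbed flux is Δ[S(1−α)/4] = −SΔα/4 = -29.41 W/m².
Planck response: λ_P = 4σT_e³ = 4·5.67×10⁻⁸·(263.6)³ = 4.153 W/m²/K.
Hence the no-feedback warming is ΔF/(4σT_e³) = -7.08 K.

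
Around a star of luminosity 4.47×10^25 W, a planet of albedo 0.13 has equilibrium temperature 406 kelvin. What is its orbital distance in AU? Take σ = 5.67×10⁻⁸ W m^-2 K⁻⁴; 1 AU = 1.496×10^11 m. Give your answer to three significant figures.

0.150 AU

Energy balance gives S = 4σT⁴/(1−α) = 7083 W m^-2.
S = L/(4πd²) → d = √(L/4πS) = √(4.47×10^25/(4π·7083)) = 2.241×10^10 m = 0.1498 AU.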